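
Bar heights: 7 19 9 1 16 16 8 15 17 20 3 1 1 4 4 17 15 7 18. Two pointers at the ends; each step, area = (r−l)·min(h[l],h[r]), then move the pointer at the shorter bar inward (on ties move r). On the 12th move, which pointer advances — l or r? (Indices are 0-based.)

l

[0,18] min(7,18)*18=126 best=126 * → l++
[1,18] min(19,18)*17=306 best=306 * → r--
[1,17] min(19,7)*16=112 best=306 → r--
[1,16] min(19,15)*15=225 best=306 → r--
[1,15] min(19,17)*14=238 best=306 → r--
[1,14] min(19,4)*13=52 best=306 → r--
[1,13] min(19,4)*12=48 best=306 → r--
[1,12] min(19,1)*11=11 best=306 → r--
[1,11] min(19,1)*10=10 best=306 → r--
[1,10] min(19,3)*9=27 best=306 → r--
[1,9] min(19,20)*8=152 best=306 → l++
[2,9] min(9,20)*7=63 best=306 → l++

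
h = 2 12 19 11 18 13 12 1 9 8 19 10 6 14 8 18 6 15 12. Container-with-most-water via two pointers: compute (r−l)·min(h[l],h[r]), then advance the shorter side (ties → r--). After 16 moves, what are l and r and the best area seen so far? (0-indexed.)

[0,18] min(2,12)*18=36 best=36 * → l++
[1,18] min(12,12)*17=204 best=204 * → r--
[1,17] min(12,15)*16=192 best=204 → l++
[2,17] min(19,15)*15=225 best=225 * → r--
[2,16] min(19,6)*14=84 best=225 → r--
[2,15] min(19,18)*13=234 best=234 * → r--
[2,14] min(19,8)*12=96 best=234 → r--
[2,13] min(19,14)*11=154 best=234 → r--
[2,12] min(19,6)*10=60 best=234 → r--
[2,11] min(19,10)*9=90 best=234 → r--
[2,10] min(19,19)*8=152 best=234 → r--
[2,9] min(19,8)*7=56 best=234 → r--
[2,8] min(19,9)*6=54 best=234 → r--
[2,7] min(19,1)*5=5 best=234 → r--
[2,6] min(19,12)*4=48 best=234 → r--
[2,5] min(19,13)*3=39 best=234 → r--

l=2, r=4, best area=234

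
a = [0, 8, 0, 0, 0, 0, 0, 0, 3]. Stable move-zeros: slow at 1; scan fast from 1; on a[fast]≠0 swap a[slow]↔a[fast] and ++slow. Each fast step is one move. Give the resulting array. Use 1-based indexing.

(s=1,f=1) a[fast]=0 → fast++
(s=1,f=2) a[fast]=8≠0 swap→a[1]=8 → slow++,fast++
(s=2,f=3) a[fast]=0 → fast++
(s=2,f=4) a[fast]=0 → fast++
(s=2,f=5) a[fast]=0 → fast++
(s=2,f=6) a[fast]=0 → fast++
(s=2,f=7) a[fast]=0 → fast++
(s=2,f=8) a[fast]=0 → fast++
(s=2,f=9) a[fast]=3≠0 swap→a[2]=3 → slow++,fast++

[8, 3, 0, 0, 0, 0, 0, 0, 0]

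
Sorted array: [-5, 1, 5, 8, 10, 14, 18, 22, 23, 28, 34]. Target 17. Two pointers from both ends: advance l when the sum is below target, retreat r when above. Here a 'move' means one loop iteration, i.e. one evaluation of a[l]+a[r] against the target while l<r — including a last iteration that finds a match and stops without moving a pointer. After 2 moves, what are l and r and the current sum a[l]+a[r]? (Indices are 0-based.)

l=0, r=8, sum=18

l=0 r=10: -5+34=29 >17, r--
l=0 r=9: -5+28=23 >17, r--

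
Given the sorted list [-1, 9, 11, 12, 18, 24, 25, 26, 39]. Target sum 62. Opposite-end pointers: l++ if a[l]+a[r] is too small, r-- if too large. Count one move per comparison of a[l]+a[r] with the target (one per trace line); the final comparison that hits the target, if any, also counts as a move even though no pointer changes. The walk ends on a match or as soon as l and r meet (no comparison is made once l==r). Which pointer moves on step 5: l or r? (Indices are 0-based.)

l=0 r=8: -1+39=38 <62, l++
l=1 r=8: 9+39=48 <62, l++
l=2 r=8: 11+39=50 <62, l++
l=3 r=8: 12+39=51 <62, l++
l=4 r=8: 18+39=57 <62, l++

l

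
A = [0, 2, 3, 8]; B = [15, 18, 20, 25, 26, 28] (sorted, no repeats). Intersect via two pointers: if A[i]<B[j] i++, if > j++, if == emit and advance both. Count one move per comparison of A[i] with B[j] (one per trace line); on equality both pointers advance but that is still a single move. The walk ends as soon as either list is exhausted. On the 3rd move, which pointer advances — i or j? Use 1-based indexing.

i

[i=1,j=1] 0<15 → i++
[i=2,j=1] 2<15 → i++
[i=3,j=1] 3<15 → i++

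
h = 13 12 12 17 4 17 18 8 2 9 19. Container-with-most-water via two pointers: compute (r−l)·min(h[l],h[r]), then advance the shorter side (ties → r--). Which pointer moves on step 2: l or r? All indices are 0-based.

[0,10] min(13,19)*10=130 best=130 * → l++
[1,10] min(12,19)*9=108 best=130 → l++

l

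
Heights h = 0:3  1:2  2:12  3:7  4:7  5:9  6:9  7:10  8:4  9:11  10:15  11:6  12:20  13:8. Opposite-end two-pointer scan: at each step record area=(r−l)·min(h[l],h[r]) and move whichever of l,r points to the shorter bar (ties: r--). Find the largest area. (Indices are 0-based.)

l=0 r=13: min(3,8)*13=39 best=39 *, l++
l=1 r=13: min(2,8)*12=24 best=39, l++
l=2 r=13: min(12,8)*11=88 best=88 *, r--
l=2 r=12: min(12,20)*10=120 best=120 *, l++
l=3 r=12: min(7,20)*9=63 best=120, l++
l=4 r=12: min(7,20)*8=56 best=120, l++
l=5 r=12: min(9,20)*7=63 best=120, l++
l=6 r=12: min(9,20)*6=54 best=120, l++
l=7 r=12: min(10,20)*5=50 best=120, l++
l=8 r=12: min(4,20)*4=16 best=120, l++
l=9 r=12: min(11,20)*3=33 best=120, l++
l=10 r=12: min(15,20)*2=30 best=120, l++
l=11 r=12: min(6,20)*1=6 best=120, l++

max area = 120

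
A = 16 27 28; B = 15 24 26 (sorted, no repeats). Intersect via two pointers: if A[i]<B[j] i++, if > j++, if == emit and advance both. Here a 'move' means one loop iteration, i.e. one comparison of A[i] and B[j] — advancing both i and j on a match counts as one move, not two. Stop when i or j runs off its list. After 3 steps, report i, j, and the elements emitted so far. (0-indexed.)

i=1, j=2, emitted=[]

i=0 j=0: 16>15, j++
i=0 j=1: 16<24, i++
i=1 j=1: 27>24, j++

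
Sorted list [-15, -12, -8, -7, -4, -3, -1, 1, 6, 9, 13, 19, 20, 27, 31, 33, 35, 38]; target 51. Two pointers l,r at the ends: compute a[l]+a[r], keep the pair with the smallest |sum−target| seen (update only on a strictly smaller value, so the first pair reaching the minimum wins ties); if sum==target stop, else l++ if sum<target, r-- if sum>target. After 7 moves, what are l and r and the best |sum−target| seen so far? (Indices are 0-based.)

l=0 r=17: -15+38=23 d=28 *, l++
l=1 r=17: -12+38=26 d=25 *, l++
l=2 r=17: -8+38=30 d=21 *, l++
l=3 r=17: -7+38=31 d=20 *, l++
l=4 r=17: -4+38=34 d=17 *, l++
l=5 r=17: -3+38=35 d=16 *, l++
l=6 r=17: -1+38=37 d=14 *, l++

l=7, r=17, best |Δ|=14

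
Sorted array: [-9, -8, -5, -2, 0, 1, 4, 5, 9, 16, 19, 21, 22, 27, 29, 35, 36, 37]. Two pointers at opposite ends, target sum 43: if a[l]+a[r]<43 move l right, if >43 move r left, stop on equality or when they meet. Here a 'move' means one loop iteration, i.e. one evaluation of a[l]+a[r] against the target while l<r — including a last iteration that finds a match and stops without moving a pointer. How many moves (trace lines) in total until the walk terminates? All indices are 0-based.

14 moves

l=0 r=17: -9+37=28 <43, l++
l=1 r=17: -8+37=29 <43, l++
l=2 r=17: -5+37=32 <43, l++
l=3 r=17: -2+37=35 <43, l++
l=4 r=17: 0+37=37 <43, l++
l=5 r=17: 1+37=38 <43, l++
l=6 r=17: 4+37=41 <43, l++
l=7 r=17: 5+37=42 <43, l++
l=8 r=17: 9+37=46 >43, r--
l=8 r=16: 9+36=45 >43, r--
l=8 r=15: 9+35=44 >43, r--
l=8 r=14: 9+29=38 <43, l++
l=9 r=14: 16+29=45 >43, r--
l=9 r=13: 16+27=43, found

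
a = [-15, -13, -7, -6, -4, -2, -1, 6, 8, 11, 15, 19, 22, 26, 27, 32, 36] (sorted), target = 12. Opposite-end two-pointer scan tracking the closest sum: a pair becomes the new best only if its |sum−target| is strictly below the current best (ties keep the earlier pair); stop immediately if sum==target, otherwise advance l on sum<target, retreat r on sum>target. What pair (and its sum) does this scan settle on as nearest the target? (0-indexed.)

[0,16] -15+36=21 d=9 * → r--
[0,15] -15+32=17 d=5 * → r--
[0,14] -15+27=12 d=0 * → stop

pair (-15, 27) with sum 12 (|Δ|=0)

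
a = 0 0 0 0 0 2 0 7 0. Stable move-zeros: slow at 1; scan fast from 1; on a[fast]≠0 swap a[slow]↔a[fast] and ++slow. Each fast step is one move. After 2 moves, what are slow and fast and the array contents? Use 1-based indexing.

slow=1, fast=3, a=[0, 0, 0, 0, 0, 2, 0, 7, 0]

(s=1,f=1) a[fast]=0 → fast++
(s=1,f=2) a[fast]=0 → fast++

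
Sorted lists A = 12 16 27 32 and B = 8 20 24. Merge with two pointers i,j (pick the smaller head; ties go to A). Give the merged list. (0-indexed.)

[8, 12, 16, 20, 24, 27, 32]

i=0 j=0: A[i]=12>B[j]=8 take 8, j++
i=0 j=1: A[i]=12<=B[j]=20 take 12, i++
i=1 j=1: A[i]=16<=B[j]=20 take 16, i++
i=2 j=1: A[i]=27>B[j]=20 take 20, j++
i=2 j=2: A[i]=27>B[j]=24 take 24, j++
i=2 j=3: B done, take A[i]=27, i++
i=3 j=3: B done, take A[i]=32, i++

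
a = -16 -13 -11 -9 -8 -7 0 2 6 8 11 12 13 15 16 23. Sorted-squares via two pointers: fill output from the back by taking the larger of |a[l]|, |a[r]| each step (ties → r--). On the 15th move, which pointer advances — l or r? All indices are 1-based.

[1,16] |-16|<=|23| out[16]=529 → r--
[1,15] |-16|<=|16| out[15]=256 → r--
[1,14] |-16|>|15| out[14]=256 → l++
[2,14] |-13|<=|15| out[13]=225 → r--
[2,13] |-13|<=|13| out[12]=169 → r--
[2,12] |-13|>|12| out[11]=169 → l++
[3,12] |-11|<=|12| out[10]=144 → r--
[3,11] |-11|<=|11| out[9]=121 → r--
[3,10] |-11|>|8| out[8]=121 → l++
[4,10] |-9|>|8| out[7]=81 → l++
[5,10] |-8|<=|8| out[6]=64 → r--
[5,9] |-8|>|6| out[5]=64 → l++
[6,9] |-7|>|6| out[4]=49 → l++
[7,9] |0|<=|6| out[3]=36 → r--
[7,8] |0|<=|2| out[2]=4 → r--

r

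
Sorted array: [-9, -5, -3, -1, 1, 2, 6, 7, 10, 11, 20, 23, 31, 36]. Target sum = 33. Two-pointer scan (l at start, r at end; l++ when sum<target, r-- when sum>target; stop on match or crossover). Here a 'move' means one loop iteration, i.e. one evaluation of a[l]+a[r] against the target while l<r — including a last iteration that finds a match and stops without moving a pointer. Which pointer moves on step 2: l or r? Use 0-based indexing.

l=0 r=13: -9+36=27 <33, l++
l=1 r=13: -5+36=31 <33, l++

l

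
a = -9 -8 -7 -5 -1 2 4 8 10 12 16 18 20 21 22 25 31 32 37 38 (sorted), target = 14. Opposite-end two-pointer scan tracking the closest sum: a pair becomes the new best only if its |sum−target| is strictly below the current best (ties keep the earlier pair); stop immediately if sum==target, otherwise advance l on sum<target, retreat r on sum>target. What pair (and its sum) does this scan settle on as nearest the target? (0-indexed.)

pair (-8, 22) with sum 14 (|Δ|=0)

[0,19] -9+38=29 d=15 * → r--
[0,18] -9+37=28 d=14 * → r--
[0,17] -9+32=23 d=9 * → r--
[0,16] -9+31=22 d=8 * → r--
[0,15] -9+25=16 d=2 * → r--
[0,14] -9+22=13 d=1 * → l++
[1,14] -8+22=14 d=0 * → stop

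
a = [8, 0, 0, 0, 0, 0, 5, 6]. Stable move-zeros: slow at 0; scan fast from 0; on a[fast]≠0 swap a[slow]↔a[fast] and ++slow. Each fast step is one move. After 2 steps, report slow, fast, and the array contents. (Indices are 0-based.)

slow=1, fast=2, a=[8, 0, 0, 0, 0, 0, 5, 6]

(s=0,f=0) a[fast]=8≠0 swap→a[0]=8 → slow++,fast++
(s=1,f=1) a[fast]=0 → fast++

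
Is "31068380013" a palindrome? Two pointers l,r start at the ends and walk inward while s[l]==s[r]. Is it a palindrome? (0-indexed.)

not a palindrome (mismatch at 3,7)

[0,10] '3'=='3' → l++,r--
[1,9] '1'=='1' → l++,r--
[2,8] '0'=='0' → l++,r--
[3,7] '6'!='0' → stop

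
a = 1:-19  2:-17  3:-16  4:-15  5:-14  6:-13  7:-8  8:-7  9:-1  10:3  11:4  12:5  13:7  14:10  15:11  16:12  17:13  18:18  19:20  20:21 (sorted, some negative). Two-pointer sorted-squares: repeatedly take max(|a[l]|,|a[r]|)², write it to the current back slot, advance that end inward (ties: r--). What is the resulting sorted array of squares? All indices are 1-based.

l=1 r=20: |-19|<=|21| out[20]=441, r--
l=1 r=19: |-19|<=|20| out[19]=400, r--
l=1 r=18: |-19|>|18| out[18]=361, l++
l=2 r=18: |-17|<=|18| out[17]=324, r--
l=2 r=17: |-17|>|13| out[16]=289, l++
l=3 r=17: |-16|>|13| out[15]=256, l++
l=4 r=17: |-15|>|13| out[14]=225, l++
l=5 r=17: |-14|>|13| out[13]=196, l++
l=6 r=17: |-13|<=|13| out[12]=169, r--
l=6 r=16: |-13|>|12| out[11]=169, l++
l=7 r=16: |-8|<=|12| out[10]=144, r--
l=7 r=15: |-8|<=|11| out[9]=121, r--
l=7 r=14: |-8|<=|10| out[8]=100, r--
l=7 r=13: |-8|>|7| out[7]=64, l++
l=8 r=13: |-7|<=|7| out[6]=49, r--
l=8 r=12: |-7|>|5| out[5]=49, l++
l=9 r=12: |-1|<=|5| out[4]=25, r--
l=9 r=11: |-1|<=|4| out[3]=16, r--
l=9 r=10: |-1|<=|3| out[2]=9, r--
l=9 r=9: |-1|<=|-1| out[1]=1, r--

[1, 9, 16, 25, 49, 49, 64, 100, 121, 144, 169, 169, 196, 225, 256, 289, 324, 361, 400, 441]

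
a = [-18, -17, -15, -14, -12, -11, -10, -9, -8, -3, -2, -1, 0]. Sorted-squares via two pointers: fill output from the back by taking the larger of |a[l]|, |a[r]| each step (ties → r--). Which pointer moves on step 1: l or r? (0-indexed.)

l

[0,12] |-18|>|0| out[12]=324 → l++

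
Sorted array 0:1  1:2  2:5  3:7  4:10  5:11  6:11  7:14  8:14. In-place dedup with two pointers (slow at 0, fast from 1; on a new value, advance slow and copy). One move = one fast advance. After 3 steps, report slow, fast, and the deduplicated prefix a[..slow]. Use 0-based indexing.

slow=3, fast=4, prefix=[1, 2, 5, 7]

(s=0,f=1) a[fast]=2≠a[slow]=1 write a[1]=2 → slow++,fast++
(s=1,f=2) a[fast]=5≠a[slow]=2 write a[2]=5 → slow++,fast++
(s=2,f=3) a[fast]=7≠a[slow]=5 write a[3]=7 → slow++,fast++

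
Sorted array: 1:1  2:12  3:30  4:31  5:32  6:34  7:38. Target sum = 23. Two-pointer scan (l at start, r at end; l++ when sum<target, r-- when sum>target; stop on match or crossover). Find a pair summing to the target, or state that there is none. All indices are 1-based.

l=1 r=7: 1+38=39 >23, r--
l=1 r=6: 1+34=35 >23, r--
l=1 r=5: 1+32=33 >23, r--
l=1 r=4: 1+31=32 >23, r--
l=1 r=3: 1+30=31 >23, r--
l=1 r=2: 1+12=13 <23, l++

no pair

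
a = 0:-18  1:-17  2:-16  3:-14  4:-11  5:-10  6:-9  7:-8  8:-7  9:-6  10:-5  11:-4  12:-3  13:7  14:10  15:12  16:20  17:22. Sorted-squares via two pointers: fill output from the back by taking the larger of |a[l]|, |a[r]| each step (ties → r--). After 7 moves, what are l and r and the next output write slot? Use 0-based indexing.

l=0 r=17: |-18|<=|22| out[17]=484, r--
l=0 r=16: |-18|<=|20| out[16]=400, r--
l=0 r=15: |-18|>|12| out[15]=324, l++
l=1 r=15: |-17|>|12| out[14]=289, l++
l=2 r=15: |-16|>|12| out[13]=256, l++
l=3 r=15: |-14|>|12| out[12]=196, l++
l=4 r=15: |-11|<=|12| out[11]=144, r--

l=4, r=14, next write slot=10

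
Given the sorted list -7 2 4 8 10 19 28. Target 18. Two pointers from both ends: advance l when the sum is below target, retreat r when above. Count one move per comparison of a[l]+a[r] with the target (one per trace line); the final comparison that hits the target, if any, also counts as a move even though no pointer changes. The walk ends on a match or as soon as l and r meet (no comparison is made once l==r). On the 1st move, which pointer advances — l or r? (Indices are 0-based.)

l=0 r=6: -7+28=21 >18, r--

r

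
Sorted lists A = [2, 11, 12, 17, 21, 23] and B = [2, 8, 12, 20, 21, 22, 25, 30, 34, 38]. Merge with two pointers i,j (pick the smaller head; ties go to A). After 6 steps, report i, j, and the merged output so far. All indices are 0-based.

i=3, j=3, merged so far=[2, 2, 8, 11, 12, 12]

[i=0,j=0] A[i]=2<=B[j]=2 take 2 → i++
[i=1,j=0] A[i]=11>B[j]=2 take 2 → j++
[i=1,j=1] A[i]=11>B[j]=8 take 8 → j++
[i=1,j=2] A[i]=11<=B[j]=12 take 11 → i++
[i=2,j=2] A[i]=12<=B[j]=12 take 12 → i++
[i=3,j=2] A[i]=17>B[j]=12 take 12 → j++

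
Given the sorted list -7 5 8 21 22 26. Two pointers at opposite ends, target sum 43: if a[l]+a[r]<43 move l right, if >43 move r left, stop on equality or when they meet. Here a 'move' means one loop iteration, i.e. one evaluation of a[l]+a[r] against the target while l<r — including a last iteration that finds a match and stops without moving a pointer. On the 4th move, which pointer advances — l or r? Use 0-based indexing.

[0,5] -7+26=19 <43 → l++
[1,5] 5+26=31 <43 → l++
[2,5] 8+26=34 <43 → l++
[3,5] 21+26=47 >43 → r--

r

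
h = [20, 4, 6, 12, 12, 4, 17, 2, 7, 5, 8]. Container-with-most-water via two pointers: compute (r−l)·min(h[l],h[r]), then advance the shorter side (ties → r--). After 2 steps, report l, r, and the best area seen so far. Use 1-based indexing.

l=1, r=9, best area=80

[1,11] min(20,8)*10=80 best=80 * → r--
[1,10] min(20,5)*9=45 best=80 → r--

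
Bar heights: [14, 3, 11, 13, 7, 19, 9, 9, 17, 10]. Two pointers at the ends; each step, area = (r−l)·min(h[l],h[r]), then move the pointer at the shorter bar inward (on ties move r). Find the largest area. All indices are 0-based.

max area = 112

[0,9] min(14,10)*9=90 best=90 * → r--
[0,8] min(14,17)*8=112 best=112 * → l++
[1,8] min(3,17)*7=21 best=112 → l++
[2,8] min(11,17)*6=66 best=112 → l++
[3,8] min(13,17)*5=65 best=112 → l++
[4,8] min(7,17)*4=28 best=112 → l++
[5,8] min(19,17)*3=51 best=112 → r--
[5,7] min(19,9)*2=18 best=112 → r--
[5,6] min(19,9)*1=9 best=112 → r--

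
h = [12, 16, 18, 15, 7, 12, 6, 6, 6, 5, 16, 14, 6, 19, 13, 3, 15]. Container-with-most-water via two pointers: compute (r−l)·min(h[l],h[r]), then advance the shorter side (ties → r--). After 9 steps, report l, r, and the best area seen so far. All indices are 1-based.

[1,17] min(12,15)*16=192 best=192 * → l++
[2,17] min(16,15)*15=225 best=225 * → r--
[2,16] min(16,3)*14=42 best=225 → r--
[2,15] min(16,13)*13=169 best=225 → r--
[2,14] min(16,19)*12=192 best=225 → l++
[3,14] min(18,19)*11=198 best=225 → l++
[4,14] min(15,19)*10=150 best=225 → l++
[5,14] min(7,19)*9=63 best=225 → l++
[6,14] min(12,19)*8=96 best=225 → l++

l=7, r=14, best area=225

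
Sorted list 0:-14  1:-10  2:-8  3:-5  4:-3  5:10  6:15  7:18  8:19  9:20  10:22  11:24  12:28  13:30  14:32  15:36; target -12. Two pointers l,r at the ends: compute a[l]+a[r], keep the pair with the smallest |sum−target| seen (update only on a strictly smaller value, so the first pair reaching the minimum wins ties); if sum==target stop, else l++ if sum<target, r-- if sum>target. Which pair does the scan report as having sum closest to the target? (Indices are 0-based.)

pair (-10, -3) with sum -13 (|Δ|=1)

l=0 r=15: -14+36=22 d=34 *, r--
l=0 r=14: -14+32=18 d=30 *, r--
l=0 r=13: -14+30=16 d=28 *, r--
l=0 r=12: -14+28=14 d=26 *, r--
l=0 r=11: -14+24=10 d=22 *, r--
l=0 r=10: -14+22=8 d=20 *, r--
l=0 r=9: -14+20=6 d=18 *, r--
l=0 r=8: -14+19=5 d=17 *, r--
l=0 r=7: -14+18=4 d=16 *, r--
l=0 r=6: -14+15=1 d=13 *, r--
l=0 r=5: -14+10=-4 d=8 *, r--
l=0 r=4: -14+-3=-17 d=5 *, l++
l=1 r=4: -10+-3=-13 d=1 *, l++
l=2 r=4: -8+-3=-11 d=1, r--
l=2 r=3: -8+-5=-13 d=1, l++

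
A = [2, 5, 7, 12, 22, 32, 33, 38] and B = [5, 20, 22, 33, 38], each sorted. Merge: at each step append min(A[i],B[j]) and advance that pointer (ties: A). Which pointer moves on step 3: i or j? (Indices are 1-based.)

j

i=1 j=1: A[i]=2<=B[j]=5 take 2, i++
i=2 j=1: A[i]=5<=B[j]=5 take 5, i++
i=3 j=1: A[i]=7>B[j]=5 take 5, j++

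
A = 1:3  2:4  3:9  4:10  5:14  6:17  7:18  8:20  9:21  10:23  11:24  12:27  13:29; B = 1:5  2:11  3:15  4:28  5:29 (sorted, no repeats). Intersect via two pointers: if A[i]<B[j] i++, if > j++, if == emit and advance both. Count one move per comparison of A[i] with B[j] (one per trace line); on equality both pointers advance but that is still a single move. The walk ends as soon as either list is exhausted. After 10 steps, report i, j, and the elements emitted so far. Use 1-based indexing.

i=8, j=4, emitted=[]

[i=1,j=1] 3<5 → i++
[i=2,j=1] 4<5 → i++
[i=3,j=1] 9>5 → j++
[i=3,j=2] 9<11 → i++
[i=4,j=2] 10<11 → i++
[i=5,j=2] 14>11 → j++
[i=5,j=3] 14<15 → i++
[i=6,j=3] 17>15 → j++
[i=6,j=4] 17<28 → i++
[i=7,j=4] 18<28 → i++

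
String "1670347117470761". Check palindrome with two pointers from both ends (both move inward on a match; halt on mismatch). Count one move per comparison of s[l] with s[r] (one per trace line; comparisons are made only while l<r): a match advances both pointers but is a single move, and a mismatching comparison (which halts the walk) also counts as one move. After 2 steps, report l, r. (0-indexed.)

l=2, r=13

l=0 r=15: '1'=='1', l++,r--
l=1 r=14: '6'=='6', l++,r--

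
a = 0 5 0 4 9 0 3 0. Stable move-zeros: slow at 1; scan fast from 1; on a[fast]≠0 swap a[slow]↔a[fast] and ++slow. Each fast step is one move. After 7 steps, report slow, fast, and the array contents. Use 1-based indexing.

slow=1 fast=1: a[fast]=0, fast++
slow=1 fast=2: a[fast]=5≠0 swap→a[1]=5, slow++,fast++
slow=2 fast=3: a[fast]=0, fast++
slow=2 fast=4: a[fast]=4≠0 swap→a[2]=4, slow++,fast++
slow=3 fast=5: a[fast]=9≠0 swap→a[3]=9, slow++,fast++
slow=4 fast=6: a[fast]=0, fast++
slow=4 fast=7: a[fast]=3≠0 swap→a[4]=3, slow++,fast++

slow=5, fast=8, a=[5, 4, 9, 3, 0, 0, 0, 0]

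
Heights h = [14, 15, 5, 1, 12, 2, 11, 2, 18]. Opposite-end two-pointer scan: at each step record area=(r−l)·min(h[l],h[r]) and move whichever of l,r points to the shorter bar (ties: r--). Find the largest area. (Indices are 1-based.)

max area = 112

[1,9] min(14,18)*8=112 best=112 * → l++
[2,9] min(15,18)*7=105 best=112 → l++
[3,9] min(5,18)*6=30 best=112 → l++
[4,9] min(1,18)*5=5 best=112 → l++
[5,9] min(12,18)*4=48 best=112 → l++
[6,9] min(2,18)*3=6 best=112 → l++
[7,9] min(11,18)*2=22 best=112 → l++
[8,9] min(2,18)*1=2 best=112 → l++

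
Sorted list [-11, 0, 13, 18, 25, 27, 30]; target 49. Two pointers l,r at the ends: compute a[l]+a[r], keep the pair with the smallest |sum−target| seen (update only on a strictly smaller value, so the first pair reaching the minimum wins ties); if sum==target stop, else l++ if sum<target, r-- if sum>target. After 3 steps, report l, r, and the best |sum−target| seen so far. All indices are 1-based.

l=1 r=7: -11+30=19 d=30 *, l++
l=2 r=7: 0+30=30 d=19 *, l++
l=3 r=7: 13+30=43 d=6 *, l++

l=4, r=7, best |Δ|=6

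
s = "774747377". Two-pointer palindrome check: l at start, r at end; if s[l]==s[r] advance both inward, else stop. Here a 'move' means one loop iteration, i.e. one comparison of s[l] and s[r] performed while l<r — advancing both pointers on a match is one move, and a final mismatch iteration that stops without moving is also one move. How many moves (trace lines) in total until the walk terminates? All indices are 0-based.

l=0 r=8: '7'=='7', l++,r--
l=1 r=7: '7'=='7', l++,r--
l=2 r=6: '4'!='3', stop

3 moves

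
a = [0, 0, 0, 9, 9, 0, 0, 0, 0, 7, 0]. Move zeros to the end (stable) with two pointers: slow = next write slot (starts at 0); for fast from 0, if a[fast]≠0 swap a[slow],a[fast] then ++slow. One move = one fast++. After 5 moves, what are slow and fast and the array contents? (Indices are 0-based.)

slow=2, fast=5, a=[9, 9, 0, 0, 0, 0, 0, 0, 0, 7, 0]

(s=0,f=0) a[fast]=0 → fast++
(s=0,f=1) a[fast]=0 → fast++
(s=0,f=2) a[fast]=0 → fast++
(s=0,f=3) a[fast]=9≠0 swap→a[0]=9 → slow++,fast++
(s=1,f=4) a[fast]=9≠0 swap→a[1]=9 → slow++,fast++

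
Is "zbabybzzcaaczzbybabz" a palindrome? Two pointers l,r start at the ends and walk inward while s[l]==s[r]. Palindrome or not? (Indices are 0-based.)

l=0 r=19: 'z'=='z', l++,r--
l=1 r=18: 'b'=='b', l++,r--
l=2 r=17: 'a'=='a', l++,r--
l=3 r=16: 'b'=='b', l++,r--
l=4 r=15: 'y'=='y', l++,r--
l=5 r=14: 'b'=='b', l++,r--
l=6 r=13: 'z'=='z', l++,r--
l=7 r=12: 'z'=='z', l++,r--
l=8 r=11: 'c'=='c', l++,r--
l=9 r=10: 'a'=='a', l++,r--

palindrome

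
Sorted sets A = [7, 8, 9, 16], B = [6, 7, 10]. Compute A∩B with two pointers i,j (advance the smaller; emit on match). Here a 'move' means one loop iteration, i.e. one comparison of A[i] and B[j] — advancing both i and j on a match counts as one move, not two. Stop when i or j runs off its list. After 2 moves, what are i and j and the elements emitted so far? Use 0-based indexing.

i=1, j=2, emitted=[7]

[i=0,j=0] 7>6 → j++
[i=0,j=1] 7==7 emit → i++,j++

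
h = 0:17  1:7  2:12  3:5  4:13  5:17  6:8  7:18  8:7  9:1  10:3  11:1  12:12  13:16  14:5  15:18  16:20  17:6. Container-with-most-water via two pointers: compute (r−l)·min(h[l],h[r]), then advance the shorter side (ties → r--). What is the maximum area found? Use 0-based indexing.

max area = 272

[0,17] min(17,6)*17=102 best=102 * → r--
[0,16] min(17,20)*16=272 best=272 * → l++
[1,16] min(7,20)*15=105 best=272 → l++
[2,16] min(12,20)*14=168 best=272 → l++
[3,16] min(5,20)*13=65 best=272 → l++
[4,16] min(13,20)*12=156 best=272 → l++
[5,16] min(17,20)*11=187 best=272 → l++
[6,16] min(8,20)*10=80 best=272 → l++
[7,16] min(18,20)*9=162 best=272 → l++
[8,16] min(7,20)*8=56 best=272 → l++
[9,16] min(1,20)*7=7 best=272 → l++
[10,16] min(3,20)*6=18 best=272 → l++
[11,16] min(1,20)*5=5 best=272 → l++
[12,16] min(12,20)*4=48 best=272 → l++
[13,16] min(16,20)*3=48 best=272 → l++
[14,16] min(5,20)*2=10 best=272 → l++
[15,16] min(18,20)*1=18 best=272 → l++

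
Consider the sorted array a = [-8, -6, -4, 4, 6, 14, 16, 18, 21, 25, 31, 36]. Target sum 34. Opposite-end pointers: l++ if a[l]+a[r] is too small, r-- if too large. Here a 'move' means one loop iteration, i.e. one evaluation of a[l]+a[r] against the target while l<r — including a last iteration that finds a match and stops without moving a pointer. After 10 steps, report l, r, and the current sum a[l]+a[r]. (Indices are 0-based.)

l=0 r=11: -8+36=28 <34, l++
l=1 r=11: -6+36=30 <34, l++
l=2 r=11: -4+36=32 <34, l++
l=3 r=11: 4+36=40 >34, r--
l=3 r=10: 4+31=35 >34, r--
l=3 r=9: 4+25=29 <34, l++
l=4 r=9: 6+25=31 <34, l++
l=5 r=9: 14+25=39 >34, r--
l=5 r=8: 14+21=35 >34, r--
l=5 r=7: 14+18=32 <34, l++

l=6, r=7, sum=34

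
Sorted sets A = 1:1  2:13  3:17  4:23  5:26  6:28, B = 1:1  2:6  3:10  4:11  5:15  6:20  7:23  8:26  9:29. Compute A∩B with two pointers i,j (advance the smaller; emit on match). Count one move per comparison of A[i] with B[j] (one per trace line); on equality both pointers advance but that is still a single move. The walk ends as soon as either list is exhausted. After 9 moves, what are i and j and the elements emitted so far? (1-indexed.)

i=1 j=1: 1==1 emit, i++,j++
i=2 j=2: 13>6, j++
i=2 j=3: 13>10, j++
i=2 j=4: 13>11, j++
i=2 j=5: 13<15, i++
i=3 j=5: 17>15, j++
i=3 j=6: 17<20, i++
i=4 j=6: 23>20, j++
i=4 j=7: 23==23 emit, i++,j++

i=5, j=8, emitted=[1, 23]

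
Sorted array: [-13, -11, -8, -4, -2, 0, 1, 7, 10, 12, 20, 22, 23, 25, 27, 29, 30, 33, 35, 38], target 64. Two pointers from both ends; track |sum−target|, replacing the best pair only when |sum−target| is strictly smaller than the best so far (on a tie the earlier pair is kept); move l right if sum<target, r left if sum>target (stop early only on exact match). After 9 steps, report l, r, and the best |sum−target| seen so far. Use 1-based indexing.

l=10, r=20, best |Δ|=16

[1,20] -13+38=25 d=39 * → l++
[2,20] -11+38=27 d=37 * → l++
[3,20] -8+38=30 d=34 * → l++
[4,20] -4+38=34 d=30 * → l++
[5,20] -2+38=36 d=28 * → l++
[6,20] 0+38=38 d=26 * → l++
[7,20] 1+38=39 d=25 * → l++
[8,20] 7+38=45 d=19 * → l++
[9,20] 10+38=48 d=16 * → l++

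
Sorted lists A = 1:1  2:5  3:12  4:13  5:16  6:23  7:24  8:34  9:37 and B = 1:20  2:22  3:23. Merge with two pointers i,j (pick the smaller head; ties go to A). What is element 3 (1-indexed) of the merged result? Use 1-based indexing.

[i=1,j=1] A[i]=1<=B[j]=20 take 1 → i++
[i=2,j=1] A[i]=5<=B[j]=20 take 5 → i++
[i=3,j=1] A[i]=12<=B[j]=20 take 12 → i++
[i=4,j=1] A[i]=13<=B[j]=20 take 13 → i++
[i=5,j=1] A[i]=16<=B[j]=20 take 16 → i++
[i=6,j=1] A[i]=23>B[j]=20 take 20 → j++
[i=6,j=2] A[i]=23>B[j]=22 take 22 → j++
[i=6,j=3] A[i]=23<=B[j]=23 take 23 → i++
[i=7,j=3] A[i]=24>B[j]=23 take 23 → j++
[i=7,j=4] B done, take A[i]=24 → i++
[i=8,j=4] B done, take A[i]=34 → i++
[i=9,j=4] B done, take A[i]=37 → i++

merged[3] = 12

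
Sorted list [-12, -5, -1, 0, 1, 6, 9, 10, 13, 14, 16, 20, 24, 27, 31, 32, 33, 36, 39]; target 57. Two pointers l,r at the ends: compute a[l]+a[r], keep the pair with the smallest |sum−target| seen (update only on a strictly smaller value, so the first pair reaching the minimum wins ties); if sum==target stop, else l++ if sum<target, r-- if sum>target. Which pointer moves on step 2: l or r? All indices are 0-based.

l=0 r=18: -12+39=27 d=30 *, l++
l=1 r=18: -5+39=34 d=23 *, l++

l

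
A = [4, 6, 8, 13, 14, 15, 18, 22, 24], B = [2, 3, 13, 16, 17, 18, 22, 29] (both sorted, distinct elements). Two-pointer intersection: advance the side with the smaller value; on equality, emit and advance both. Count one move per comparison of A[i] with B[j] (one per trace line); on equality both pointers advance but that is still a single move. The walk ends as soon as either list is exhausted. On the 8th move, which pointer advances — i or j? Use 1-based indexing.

i=1 j=1: 4>2, j++
i=1 j=2: 4>3, j++
i=1 j=3: 4<13, i++
i=2 j=3: 6<13, i++
i=3 j=3: 8<13, i++
i=4 j=3: 13==13 emit, i++,j++
i=5 j=4: 14<16, i++
i=6 j=4: 15<16, i++

i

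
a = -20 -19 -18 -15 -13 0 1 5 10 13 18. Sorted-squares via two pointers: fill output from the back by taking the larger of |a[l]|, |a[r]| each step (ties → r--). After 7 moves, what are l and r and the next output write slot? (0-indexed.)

[0,10] |-20|>|18| out[10]=400 → l++
[1,10] |-19|>|18| out[9]=361 → l++
[2,10] |-18|<=|18| out[8]=324 → r--
[2,9] |-18|>|13| out[7]=324 → l++
[3,9] |-15|>|13| out[6]=225 → l++
[4,9] |-13|<=|13| out[5]=169 → r--
[4,8] |-13|>|10| out[4]=169 → l++

l=5, r=8, next write slot=3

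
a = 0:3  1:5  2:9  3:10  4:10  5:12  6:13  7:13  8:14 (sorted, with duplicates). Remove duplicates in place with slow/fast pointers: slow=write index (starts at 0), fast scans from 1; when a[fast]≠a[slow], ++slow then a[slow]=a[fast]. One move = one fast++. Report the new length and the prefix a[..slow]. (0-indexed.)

length 7; prefix = [3, 5, 9, 10, 12, 13, 14]

(s=0,f=1) a[fast]=5≠a[slow]=3 write a[1]=5 → slow++,fast++
(s=1,f=2) a[fast]=9≠a[slow]=5 write a[2]=9 → slow++,fast++
(s=2,f=3) a[fast]=10≠a[slow]=9 write a[3]=10 → slow++,fast++
(s=3,f=4) a[fast]=10=a[slow] dup → fast++
(s=3,f=5) a[fast]=12≠a[slow]=10 write a[4]=12 → slow++,fast++
(s=4,f=6) a[fast]=13≠a[slow]=12 write a[5]=13 → slow++,fast++
(s=5,f=7) a[fast]=13=a[slow] dup → fast++
(s=5,f=8) a[fast]=14≠a[slow]=13 write a[6]=14 → slow++,fast++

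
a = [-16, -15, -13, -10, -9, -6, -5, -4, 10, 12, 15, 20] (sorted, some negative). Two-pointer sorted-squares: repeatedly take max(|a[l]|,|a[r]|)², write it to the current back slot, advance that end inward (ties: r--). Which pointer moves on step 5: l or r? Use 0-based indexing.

[0,11] |-16|<=|20| out[11]=400 → r--
[0,10] |-16|>|15| out[10]=256 → l++
[1,10] |-15|<=|15| out[9]=225 → r--
[1,9] |-15|>|12| out[8]=225 → l++
[2,9] |-13|>|12| out[7]=169 → l++

l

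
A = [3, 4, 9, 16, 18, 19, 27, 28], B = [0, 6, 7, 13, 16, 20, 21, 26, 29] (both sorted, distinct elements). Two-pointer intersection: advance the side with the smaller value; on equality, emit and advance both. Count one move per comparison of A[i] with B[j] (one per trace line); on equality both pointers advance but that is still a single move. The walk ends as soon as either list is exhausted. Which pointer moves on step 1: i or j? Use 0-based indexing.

j

i=0 j=0: 3>0, j++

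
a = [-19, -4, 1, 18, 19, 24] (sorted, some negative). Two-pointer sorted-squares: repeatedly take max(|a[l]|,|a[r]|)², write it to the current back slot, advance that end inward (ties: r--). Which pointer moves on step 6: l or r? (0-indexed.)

[0,5] |-19|<=|24| out[5]=576 → r--
[0,4] |-19|<=|19| out[4]=361 → r--
[0,3] |-19|>|18| out[3]=361 → l++
[1,3] |-4|<=|18| out[2]=324 → r--
[1,2] |-4|>|1| out[1]=16 → l++
[2,2] |1|<=|1| out[0]=1 → r--

r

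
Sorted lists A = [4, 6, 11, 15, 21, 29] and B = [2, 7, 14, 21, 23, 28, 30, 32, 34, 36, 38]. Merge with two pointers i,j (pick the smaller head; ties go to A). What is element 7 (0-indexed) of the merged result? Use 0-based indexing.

merged[7] = 21

[i=0,j=0] A[i]=4>B[j]=2 take 2 → j++
[i=0,j=1] A[i]=4<=B[j]=7 take 4 → i++
[i=1,j=1] A[i]=6<=B[j]=7 take 6 → i++
[i=2,j=1] A[i]=11>B[j]=7 take 7 → j++
[i=2,j=2] A[i]=11<=B[j]=14 take 11 → i++
[i=3,j=2] A[i]=15>B[j]=14 take 14 → j++
[i=3,j=3] A[i]=15<=B[j]=21 take 15 → i++
[i=4,j=3] A[i]=21<=B[j]=21 take 21 → i++
[i=5,j=3] A[i]=29>B[j]=21 take 21 → j++
[i=5,j=4] A[i]=29>B[j]=23 take 23 → j++
[i=5,j=5] A[i]=29>B[j]=28 take 28 → j++
[i=5,j=6] A[i]=29<=B[j]=30 take 29 → i++
[i=6,j=6] A done, take B[j]=30 → j++
[i=6,j=7] A done, take B[j]=32 → j++
[i=6,j=8] A done, take B[j]=34 → j++
[i=6,j=9] A done, take B[j]=36 → j++
[i=6,j=10] A done, take B[j]=38 → j++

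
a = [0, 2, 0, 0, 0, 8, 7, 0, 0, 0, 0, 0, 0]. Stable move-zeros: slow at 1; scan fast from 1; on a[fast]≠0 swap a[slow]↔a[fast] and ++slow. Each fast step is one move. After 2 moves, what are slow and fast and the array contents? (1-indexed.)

slow=1 fast=1: a[fast]=0, fast++
slow=1 fast=2: a[fast]=2≠0 swap→a[1]=2, slow++,fast++

slow=2, fast=3, a=[2, 0, 0, 0, 0, 8, 7, 0, 0, 0, 0, 0, 0]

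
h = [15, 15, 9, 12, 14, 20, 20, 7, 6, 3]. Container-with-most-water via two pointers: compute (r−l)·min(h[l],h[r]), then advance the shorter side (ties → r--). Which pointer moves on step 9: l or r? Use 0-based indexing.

r

l=0 r=9: min(15,3)*9=27 best=27 *, r--
l=0 r=8: min(15,6)*8=48 best=48 *, r--
l=0 r=7: min(15,7)*7=49 best=49 *, r--
l=0 r=6: min(15,20)*6=90 best=90 *, l++
l=1 r=6: min(15,20)*5=75 best=90, l++
l=2 r=6: min(9,20)*4=36 best=90, l++
l=3 r=6: min(12,20)*3=36 best=90, l++
l=4 r=6: min(14,20)*2=28 best=90, l++
l=5 r=6: min(20,20)*1=20 best=90, r--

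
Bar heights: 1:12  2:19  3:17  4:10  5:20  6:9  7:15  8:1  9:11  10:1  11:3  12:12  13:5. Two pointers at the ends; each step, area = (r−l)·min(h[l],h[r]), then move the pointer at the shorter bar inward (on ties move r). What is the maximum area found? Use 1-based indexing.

max area = 132

[1,13] min(12,5)*12=60 best=60 * → r--
[1,12] min(12,12)*11=132 best=132 * → r--
[1,11] min(12,3)*10=30 best=132 → r--
[1,10] min(12,1)*9=9 best=132 → r--
[1,9] min(12,11)*8=88 best=132 → r--
[1,8] min(12,1)*7=7 best=132 → r--
[1,7] min(12,15)*6=72 best=132 → l++
[2,7] min(19,15)*5=75 best=132 → r--
[2,6] min(19,9)*4=36 best=132 → r--
[2,5] min(19,20)*3=57 best=132 → l++
[3,5] min(17,20)*2=34 best=132 → l++
[4,5] min(10,20)*1=10 best=132 → l++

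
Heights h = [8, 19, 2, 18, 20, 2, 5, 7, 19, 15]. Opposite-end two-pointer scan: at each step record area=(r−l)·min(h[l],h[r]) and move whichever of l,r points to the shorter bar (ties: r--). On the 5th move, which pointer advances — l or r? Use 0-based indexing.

r

l=0 r=9: min(8,15)*9=72 best=72 *, l++
l=1 r=9: min(19,15)*8=120 best=120 *, r--
l=1 r=8: min(19,19)*7=133 best=133 *, r--
l=1 r=7: min(19,7)*6=42 best=133, r--
l=1 r=6: min(19,5)*5=25 best=133, r--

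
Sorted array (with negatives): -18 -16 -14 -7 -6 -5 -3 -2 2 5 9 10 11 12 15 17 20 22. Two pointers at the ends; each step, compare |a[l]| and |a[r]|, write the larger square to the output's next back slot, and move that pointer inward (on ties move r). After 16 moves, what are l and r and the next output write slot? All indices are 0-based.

[0,17] |-18|<=|22| out[17]=484 → r--
[0,16] |-18|<=|20| out[16]=400 → r--
[0,15] |-18|>|17| out[15]=324 → l++
[1,15] |-16|<=|17| out[14]=289 → r--
[1,14] |-16|>|15| out[13]=256 → l++
[2,14] |-14|<=|15| out[12]=225 → r--
[2,13] |-14|>|12| out[11]=196 → l++
[3,13] |-7|<=|12| out[10]=144 → r--
[3,12] |-7|<=|11| out[9]=121 → r--
[3,11] |-7|<=|10| out[8]=100 → r--
[3,10] |-7|<=|9| out[7]=81 → r--
[3,9] |-7|>|5| out[6]=49 → l++
[4,9] |-6|>|5| out[5]=36 → l++
[5,9] |-5|<=|5| out[4]=25 → r--
[5,8] |-5|>|2| out[3]=25 → l++
[6,8] |-3|>|2| out[2]=9 → l++

l=7, r=8, next write slot=1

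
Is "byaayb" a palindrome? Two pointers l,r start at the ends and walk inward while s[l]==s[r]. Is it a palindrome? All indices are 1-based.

[1,6] 'b'=='b' → l++,r--
[2,5] 'y'=='y' → l++,r--
[3,4] 'a'=='a' → l++,r--

palindrome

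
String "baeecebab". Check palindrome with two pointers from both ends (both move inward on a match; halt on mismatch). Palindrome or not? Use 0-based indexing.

not a palindrome (mismatch at 2,6)

l=0 r=8: 'b'=='b', l++,r--
l=1 r=7: 'a'=='a', l++,r--
l=2 r=6: 'e'!='b', stop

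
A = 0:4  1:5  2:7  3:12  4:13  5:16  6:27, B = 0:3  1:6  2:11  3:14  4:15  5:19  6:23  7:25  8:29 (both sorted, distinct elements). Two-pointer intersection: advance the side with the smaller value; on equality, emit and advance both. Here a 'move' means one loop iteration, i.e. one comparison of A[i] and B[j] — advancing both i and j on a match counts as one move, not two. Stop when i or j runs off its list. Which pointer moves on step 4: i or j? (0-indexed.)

[i=0,j=0] 4>3 → j++
[i=0,j=1] 4<6 → i++
[i=1,j=1] 5<6 → i++
[i=2,j=1] 7>6 → j++

j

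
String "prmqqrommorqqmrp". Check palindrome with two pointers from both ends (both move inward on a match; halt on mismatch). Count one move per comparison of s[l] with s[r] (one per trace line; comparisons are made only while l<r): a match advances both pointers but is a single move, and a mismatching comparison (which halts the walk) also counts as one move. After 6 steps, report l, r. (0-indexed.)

l=6, r=9

[0,15] 'p'=='p' → l++,r--
[1,14] 'r'=='r' → l++,r--
[2,13] 'm'=='m' → l++,r--
[3,12] 'q'=='q' → l++,r--
[4,11] 'q'=='q' → l++,r--
[5,10] 'r'=='r' → l++,r--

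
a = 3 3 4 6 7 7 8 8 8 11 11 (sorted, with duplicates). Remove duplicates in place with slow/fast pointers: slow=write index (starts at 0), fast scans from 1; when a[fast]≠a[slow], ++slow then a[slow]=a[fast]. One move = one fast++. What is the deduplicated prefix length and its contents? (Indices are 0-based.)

length 6; prefix = [3, 4, 6, 7, 8, 11]

(s=0,f=1) a[fast]=3=a[slow] dup → fast++
(s=0,f=2) a[fast]=4≠a[slow]=3 write a[1]=4 → slow++,fast++
(s=1,f=3) a[fast]=6≠a[slow]=4 write a[2]=6 → slow++,fast++
(s=2,f=4) a[fast]=7≠a[slow]=6 write a[3]=7 → slow++,fast++
(s=3,f=5) a[fast]=7=a[slow] dup → fast++
(s=3,f=6) a[fast]=8≠a[slow]=7 write a[4]=8 → slow++,fast++
(s=4,f=7) a[fast]=8=a[slow] dup → fast++
(s=4,f=8) a[fast]=8=a[slow] dup → fast++
(s=4,f=9) a[fast]=11≠a[slow]=8 write a[5]=11 → slow++,fast++
(s=5,f=10) a[fast]=11=a[slow] dup → fast++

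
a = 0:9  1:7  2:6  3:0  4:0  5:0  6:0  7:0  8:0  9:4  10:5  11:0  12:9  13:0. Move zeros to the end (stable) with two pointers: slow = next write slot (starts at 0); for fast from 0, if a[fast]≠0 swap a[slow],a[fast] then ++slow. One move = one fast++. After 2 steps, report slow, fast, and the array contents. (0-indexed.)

slow=2, fast=2, a=[9, 7, 6, 0, 0, 0, 0, 0, 0, 4, 5, 0, 9, 0]

slow=0 fast=0: a[fast]=9≠0 swap→a[0]=9, slow++,fast++
slow=1 fast=1: a[fast]=7≠0 swap→a[1]=7, slow++,fast++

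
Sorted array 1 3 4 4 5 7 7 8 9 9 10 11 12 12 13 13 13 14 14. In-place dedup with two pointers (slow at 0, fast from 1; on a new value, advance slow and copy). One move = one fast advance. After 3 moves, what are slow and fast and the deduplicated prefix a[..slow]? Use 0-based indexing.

slow=2, fast=4, prefix=[1, 3, 4]

slow=0 fast=1: a[fast]=3≠a[slow]=1 write a[1]=3, slow++,fast++
slow=1 fast=2: a[fast]=4≠a[slow]=3 write a[2]=4, slow++,fast++
slow=2 fast=3: a[fast]=4=a[slow] dup, fast++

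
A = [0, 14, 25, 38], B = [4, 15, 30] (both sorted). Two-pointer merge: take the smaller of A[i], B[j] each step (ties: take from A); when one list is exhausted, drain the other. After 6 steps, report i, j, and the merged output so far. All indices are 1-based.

i=1 j=1: A[i]=0<=B[j]=4 take 0, i++
i=2 j=1: A[i]=14>B[j]=4 take 4, j++
i=2 j=2: A[i]=14<=B[j]=15 take 14, i++
i=3 j=2: A[i]=25>B[j]=15 take 15, j++
i=3 j=3: A[i]=25<=B[j]=30 take 25, i++
i=4 j=3: A[i]=38>B[j]=30 take 30, j++

i=4, j=4, merged so far=[0, 4, 14, 15, 25, 30]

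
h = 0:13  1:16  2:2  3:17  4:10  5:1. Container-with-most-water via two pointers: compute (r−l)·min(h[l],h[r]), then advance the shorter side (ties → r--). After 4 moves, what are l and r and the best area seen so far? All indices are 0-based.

l=0 r=5: min(13,1)*5=5 best=5 *, r--
l=0 r=4: min(13,10)*4=40 best=40 *, r--
l=0 r=3: min(13,17)*3=39 best=40, l++
l=1 r=3: min(16,17)*2=32 best=40, l++

l=2, r=3, best area=40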